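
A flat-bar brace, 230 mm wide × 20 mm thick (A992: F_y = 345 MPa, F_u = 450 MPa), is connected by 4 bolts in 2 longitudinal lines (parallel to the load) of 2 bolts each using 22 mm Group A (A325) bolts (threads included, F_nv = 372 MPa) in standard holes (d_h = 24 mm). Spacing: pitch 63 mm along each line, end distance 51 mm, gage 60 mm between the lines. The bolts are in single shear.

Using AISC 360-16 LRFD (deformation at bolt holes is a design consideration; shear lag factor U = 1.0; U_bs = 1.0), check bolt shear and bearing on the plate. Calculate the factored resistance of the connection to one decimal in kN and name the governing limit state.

Bolt shear: A_b = π(22)²/4 = 380.13 mm². φR_n = 0.75 × 372 × 380.13 × 4 × 1 = 424.2 kN.
Bearing (20 mm plate, F_u = 450 MPa): end bolts L_c = 51 − 24/2 = 39, R_n = min(1.2×39×20×450, 2.4×22×20×450) = 421.2 kN/bolt; interior L_c = 63 − 24 = 39, R_n = 421.2 kN/bolt. φR_n = 0.75 × (2×421.2 + 2×421.2) = 1263.6 kN.
Governing: min(424.2, 1263.6) = 424.2 kN → bolt shear.

424.2 kN (bolt shear governs)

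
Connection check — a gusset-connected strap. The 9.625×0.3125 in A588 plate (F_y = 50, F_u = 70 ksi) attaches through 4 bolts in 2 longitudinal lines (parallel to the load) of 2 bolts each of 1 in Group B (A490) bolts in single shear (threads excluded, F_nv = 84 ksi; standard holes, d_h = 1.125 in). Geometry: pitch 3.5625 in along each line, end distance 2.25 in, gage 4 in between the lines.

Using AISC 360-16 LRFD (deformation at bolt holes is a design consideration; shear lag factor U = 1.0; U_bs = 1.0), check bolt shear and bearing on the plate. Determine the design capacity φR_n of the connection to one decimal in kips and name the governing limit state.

145.2 kips (bearing governs)

Bolt shear: A_b = π(1)²/4 = 0.7854 in². φR_n = 0.75 × 84 × 0.7854 × 4 × 1 = 197.9 kips.
Bearing (0.3125 in plate, F_u = 70 ksi): end bolts L_c = 2.25 − 1.125/2 = 1.6875, R_n = min(1.2×1.6875×0.3125×70, 2.4×1×0.3125×70) = 44.297 kips/bolt; interior L_c = 3.5625 − 1.125 = 2.4375, R_n = 52.5 kips/bolt. φR_n = 0.75 × (2×44.297 + 2×52.5) = 145.2 kips.
Governing: min(197.9, 145.2) = 145.2 kips → bearing.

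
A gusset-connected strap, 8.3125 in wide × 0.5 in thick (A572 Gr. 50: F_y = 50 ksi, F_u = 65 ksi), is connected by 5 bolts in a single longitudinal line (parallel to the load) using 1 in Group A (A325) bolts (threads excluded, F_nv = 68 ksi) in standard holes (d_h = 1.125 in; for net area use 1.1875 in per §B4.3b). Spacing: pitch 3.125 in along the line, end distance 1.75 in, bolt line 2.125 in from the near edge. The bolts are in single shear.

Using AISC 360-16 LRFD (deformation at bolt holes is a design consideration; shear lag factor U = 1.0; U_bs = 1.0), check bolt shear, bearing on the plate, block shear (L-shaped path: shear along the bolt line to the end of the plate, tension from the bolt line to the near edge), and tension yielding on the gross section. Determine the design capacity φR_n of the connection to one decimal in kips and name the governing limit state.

167.6 kips (block shear governs)

Bolt shear: A_b = π(1)²/4 = 0.7854 in². φR_n = 0.75 × 68 × 0.7854 × 5 × 1 = 200.3 kips.
Bearing (0.5 in plate, F_u = 65 ksi): end bolts L_c = 1.75 − 1.125/2 = 1.1875, R_n = min(1.2×1.1875×0.5×65, 2.4×1×0.5×65) = 46.313 kips/bolt; interior L_c = 3.125 − 1.125 = 2, R_n = 78 kips/bolt. φR_n = 0.75 × (1×46.313 + 4×78) = 268.7 kips.
Block shear: shear path 1×[1.75+4×3.125] = 1×14.25 in, A_gv = 7.125, A_nv = 1×(14.25 − 4.5×1.1875)×0.5 = 4.4531 in²; tension to near edge: (2.125 − 0.5×1.1875)×0.5 = 0.76563 in². R_n = min(0.6×65×4.4531, 0.6×50×7.125) + 1.0×65×0.76563 = min(173.67, 213.75) + 49.766 = 223.44 kips. φR_n = 0.75 × 223.44 = 167.6 kips.
Tension yield (gross): A_g = 8.3125×0.5 = 4.1563 in². φR_n = 0.90 × 50 × 4.1563 = 187.0 kips.
Governing: min(200.3, 268.7, 167.6, 187.0) = 167.6 kips → block shear.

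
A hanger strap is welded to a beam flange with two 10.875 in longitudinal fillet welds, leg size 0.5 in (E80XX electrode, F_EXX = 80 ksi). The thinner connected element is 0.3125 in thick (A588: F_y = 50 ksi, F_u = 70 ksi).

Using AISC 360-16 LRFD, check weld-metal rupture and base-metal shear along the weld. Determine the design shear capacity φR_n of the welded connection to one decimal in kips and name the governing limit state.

Weld metal: throat = 0.707×0.5 = 0.3535 in, L = 2×10.875 = 21.75 in. φR_n = 0.75 × 0.6 × 80 × 0.3535 × 21.75 = 276.8 kips.
Base metal shear (0.3125 in plate): yield φR_n = 1.0×0.6×50×0.3125×21.75 = 203.9 kips; rupture φR_n = 0.75×0.6×70×0.3125×21.75 = 214.1 kips; take 203.9 kips (yield).
Governing: min(276.8, 203.9) = 203.9 kips → base-metal shear.

203.9 kips (base-metal shear governs)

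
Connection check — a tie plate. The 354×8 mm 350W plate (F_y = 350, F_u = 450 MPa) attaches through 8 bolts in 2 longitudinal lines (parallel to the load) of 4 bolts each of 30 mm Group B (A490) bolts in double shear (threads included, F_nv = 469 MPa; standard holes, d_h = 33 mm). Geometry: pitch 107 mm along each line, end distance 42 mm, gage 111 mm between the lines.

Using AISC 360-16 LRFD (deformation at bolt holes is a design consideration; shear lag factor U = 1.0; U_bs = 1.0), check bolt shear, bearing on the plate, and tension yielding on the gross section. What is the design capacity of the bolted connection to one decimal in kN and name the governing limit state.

892.1 kN (gross-section yield governs)

Bolt shear: A_b = π(30)²/4 = 706.86 mm². φR_n = 0.75 × 469 × 706.86 × 8 × 2 = 3978.2 kN.
Bearing (8 mm plate, F_u = 450 MPa): end bolts L_c = 42 − 33/2 = 25.5, R_n = min(1.2×25.5×8×450, 2.4×30×8×450) = 110.16 kN/bolt; interior L_c = 107 − 33 = 74, R_n = 259.2 kN/bolt. φR_n = 0.75 × (2×110.16 + 6×259.2) = 1331.6 kN.
Tension yield (gross): A_g = 354×8 = 2832 mm². φR_n = 0.90 × 350 × 2832 = 892.1 kN.
Governing: min(3978.2, 1331.6, 892.1) = 892.1 kN → gross-section yield.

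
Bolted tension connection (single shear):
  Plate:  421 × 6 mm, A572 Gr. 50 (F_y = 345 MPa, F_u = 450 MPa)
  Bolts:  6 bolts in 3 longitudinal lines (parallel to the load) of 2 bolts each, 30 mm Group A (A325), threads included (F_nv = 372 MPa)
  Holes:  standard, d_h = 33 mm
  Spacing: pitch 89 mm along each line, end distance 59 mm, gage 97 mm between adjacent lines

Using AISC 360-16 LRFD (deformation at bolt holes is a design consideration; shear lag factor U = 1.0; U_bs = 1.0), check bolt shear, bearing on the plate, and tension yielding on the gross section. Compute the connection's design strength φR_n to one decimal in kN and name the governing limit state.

Bolt shear: A_b = π(30)²/4 = 706.86 mm². φR_n = 0.75 × 372 × 706.86 × 6 × 1 = 1183.3 kN.
Bearing (6 mm plate, F_u = 450 MPa): end bolts L_c = 59 − 33/2 = 42.5, R_n = min(1.2×42.5×6×450, 2.4×30×6×450) = 137.7 kN/bolt; interior L_c = 89 − 33 = 56, R_n = 181.44 kN/bolt. φR_n = 0.75 × (3×137.7 + 3×181.44) = 718.1 kN.
Tension yield (gross): A_g = 421×6 = 2526 mm². φR_n = 0.90 × 345 × 2526 = 784.3 kN.
Governing: min(1183.3, 718.1, 784.3) = 718.1 kN → bearing.

718.1 kN (bearing governs)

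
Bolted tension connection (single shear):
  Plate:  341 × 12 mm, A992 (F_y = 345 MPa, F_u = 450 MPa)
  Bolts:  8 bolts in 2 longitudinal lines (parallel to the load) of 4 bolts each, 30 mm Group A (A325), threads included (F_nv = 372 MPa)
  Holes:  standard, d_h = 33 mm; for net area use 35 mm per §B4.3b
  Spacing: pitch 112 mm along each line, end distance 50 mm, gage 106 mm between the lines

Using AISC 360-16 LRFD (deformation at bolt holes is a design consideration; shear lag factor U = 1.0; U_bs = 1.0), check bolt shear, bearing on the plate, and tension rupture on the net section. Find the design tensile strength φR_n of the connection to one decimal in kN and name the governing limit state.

1097.6 kN (net-section rupture governs)

Bolt shear: A_b = π(30)²/4 = 706.86 mm². φR_n = 0.75 × 372 × 706.86 × 8 × 1 = 1577.7 kN.
Bearing (12 mm plate, F_u = 450 MPa): end bolts L_c = 50 − 33/2 = 33.5, R_n = min(1.2×33.5×12×450, 2.4×30×12×450) = 217.08 kN/bolt; interior L_c = 112 − 33 = 79, R_n = 388.8 kN/bolt. φR_n = 0.75 × (2×217.08 + 6×388.8) = 2075.2 kN.
Tension rupture (net): A_n = (341 − 2×35)×12 = 3252 mm² (U = 1.0, A_e = A_n). φR_n = 0.75 × 450 × 3252 = 1097.6 kN.
Governing: min(1577.7, 2075.2, 1097.6) = 1097.6 kN → net-section rupture.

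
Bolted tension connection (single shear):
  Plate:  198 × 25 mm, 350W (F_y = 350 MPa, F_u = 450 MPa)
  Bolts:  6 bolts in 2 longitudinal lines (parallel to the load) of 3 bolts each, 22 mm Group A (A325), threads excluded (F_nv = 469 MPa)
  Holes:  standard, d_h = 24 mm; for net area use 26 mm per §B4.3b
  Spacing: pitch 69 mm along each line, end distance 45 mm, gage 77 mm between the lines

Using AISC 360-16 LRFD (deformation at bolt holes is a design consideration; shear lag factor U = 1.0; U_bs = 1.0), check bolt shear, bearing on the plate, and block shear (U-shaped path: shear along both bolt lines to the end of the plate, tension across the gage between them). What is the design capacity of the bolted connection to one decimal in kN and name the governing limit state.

802.3 kN (bolt shear governs)

Bolt shear: A_b = π(22)²/4 = 380.13 mm². φR_n = 0.75 × 469 × 380.13 × 6 × 1 = 802.3 kN.
Bearing (25 mm plate, F_u = 450 MPa): end bolts L_c = 45 − 24/2 = 33, R_n = min(1.2×33×25×450, 2.4×22×25×450) = 445.5 kN/bolt; interior L_c = 69 − 24 = 45, R_n = 594 kN/bolt. φR_n = 0.75 × (2×445.5 + 4×594) = 2450.3 kN.
Block shear: shear path 2×[45+2×69] = 2×183 mm, A_gv = 9150, A_nv = 2×(183 − 2.5×26)×25 = 5900 mm²; tension across gage: (77 − 1×26)×25 = 1275 mm². R_n = min(0.6×450×5900, 0.6×350×9150) + 1.0×450×1275 = min(1593, 1921.5) + 573.75 = 2166.8 kN. φR_n = 0.75 × 2166.8 = 1625.1 kN.
Governing: min(802.3, 2450.3, 1625.1) = 802.3 kN → bolt shear.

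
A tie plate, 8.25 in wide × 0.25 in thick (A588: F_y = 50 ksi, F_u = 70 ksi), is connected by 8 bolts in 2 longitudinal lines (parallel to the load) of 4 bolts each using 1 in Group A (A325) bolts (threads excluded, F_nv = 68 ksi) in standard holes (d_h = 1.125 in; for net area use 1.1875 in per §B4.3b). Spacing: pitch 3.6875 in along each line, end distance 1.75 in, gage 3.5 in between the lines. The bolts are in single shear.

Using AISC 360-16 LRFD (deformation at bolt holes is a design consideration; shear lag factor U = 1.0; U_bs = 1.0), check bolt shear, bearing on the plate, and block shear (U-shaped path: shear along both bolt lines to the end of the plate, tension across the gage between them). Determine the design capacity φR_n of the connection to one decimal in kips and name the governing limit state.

Bolt shear: A_b = π(1)²/4 = 0.7854 in². φR_n = 0.75 × 68 × 0.7854 × 8 × 1 = 320.4 kips.
Bearing (0.25 in plate, F_u = 70 ksi): end bolts L_c = 1.75 − 1.125/2 = 1.1875, R_n = min(1.2×1.1875×0.25×70, 2.4×1×0.25×70) = 24.938 kips/bolt; interior L_c = 3.6875 − 1.125 = 2.5625, R_n = 42 kips/bolt. φR_n = 0.75 × (2×24.938 + 6×42) = 226.4 kips.
Block shear: shear path 2×[1.75+3×3.6875] = 2×12.8125 in, A_gv = 6.4063, A_nv = 2×(12.8125 − 3.5×1.1875)×0.25 = 4.3281 in²; tension across gage: (3.5 − 1×1.1875)×0.25 = 0.57813 in². R_n = min(0.6×70×4.3281, 0.6×50×6.4063) + 1.0×70×0.57813 = min(181.78, 192.19) + 40.469 = 222.25 kips. φR_n = 0.75 × 222.25 = 166.7 kips.
Governing: min(320.4, 226.4, 166.7) = 166.7 kips → block shear.

166.7 kips (block shear governs)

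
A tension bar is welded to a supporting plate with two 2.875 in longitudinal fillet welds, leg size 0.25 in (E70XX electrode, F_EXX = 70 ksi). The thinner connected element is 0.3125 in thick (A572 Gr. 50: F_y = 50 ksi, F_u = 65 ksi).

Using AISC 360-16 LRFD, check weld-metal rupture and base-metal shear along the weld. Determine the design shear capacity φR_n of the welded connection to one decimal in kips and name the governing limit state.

Weld metal: throat = 0.707×0.25 = 0.17675 in, L = 2×2.875 = 5.75 in. φR_n = 0.75 × 0.6 × 70 × 0.17675 × 5.75 = 32.0 kips.
Base metal shear (0.3125 in plate): yield φR_n = 1.0×0.6×50×0.3125×5.75 = 53.9 kips; rupture φR_n = 0.75×0.6×65×0.3125×5.75 = 52.6 kips; take 52.6 kips (rupture).
Governing: min(32.0, 52.6) = 32.0 kips → weld metal.

32.0 kips (weld metal governs)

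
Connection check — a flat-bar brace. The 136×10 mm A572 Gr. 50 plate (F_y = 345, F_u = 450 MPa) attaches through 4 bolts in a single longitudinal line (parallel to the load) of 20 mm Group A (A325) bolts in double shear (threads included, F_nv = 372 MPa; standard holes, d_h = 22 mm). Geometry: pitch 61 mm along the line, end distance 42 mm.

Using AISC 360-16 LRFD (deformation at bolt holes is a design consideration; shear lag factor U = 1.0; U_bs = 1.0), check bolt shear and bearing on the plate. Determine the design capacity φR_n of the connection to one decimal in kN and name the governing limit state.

599.4 kN (bearing governs)

Bolt shear: A_b = π(20)²/4 = 314.16 mm². φR_n = 0.75 × 372 × 314.16 × 4 × 2 = 701.2 kN.
Bearing (10 mm plate, F_u = 450 MPa): end bolts L_c = 42 − 22/2 = 31, R_n = min(1.2×31×10×450, 2.4×20×10×450) = 167.4 kN/bolt; interior L_c = 61 − 22 = 39, R_n = 210.6 kN/bolt. φR_n = 0.75 × (1×167.4 + 3×210.6) = 599.4 kN.
Governing: min(701.2, 599.4) = 599.4 kN → bearing.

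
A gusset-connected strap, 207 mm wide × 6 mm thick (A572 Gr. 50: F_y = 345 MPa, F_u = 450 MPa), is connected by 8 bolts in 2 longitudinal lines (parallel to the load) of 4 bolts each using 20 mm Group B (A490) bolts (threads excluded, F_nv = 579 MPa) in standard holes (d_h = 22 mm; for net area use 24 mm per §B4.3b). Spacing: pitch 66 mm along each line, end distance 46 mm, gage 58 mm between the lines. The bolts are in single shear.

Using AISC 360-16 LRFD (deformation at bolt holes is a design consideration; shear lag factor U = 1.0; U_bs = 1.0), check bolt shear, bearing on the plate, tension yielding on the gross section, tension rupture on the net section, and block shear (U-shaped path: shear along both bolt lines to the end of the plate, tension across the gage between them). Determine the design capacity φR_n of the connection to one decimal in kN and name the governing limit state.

322.0 kN (net-section rupture governs)

Bolt shear: A_b = π(20)²/4 = 314.16 mm². φR_n = 0.75 × 579 × 314.16 × 8 × 1 = 1091.4 kN.
Bearing (6 mm plate, F_u = 450 MPa): end bolts L_c = 46 − 22/2 = 35, R_n = min(1.2×35×6×450, 2.4×20×6×450) = 113.4 kN/bolt; interior L_c = 66 − 22 = 44, R_n = 129.6 kN/bolt. φR_n = 0.75 × (2×113.4 + 6×129.6) = 753.3 kN.
Tension yield (gross): A_g = 207×6 = 1242 mm². φR_n = 0.90 × 345 × 1242 = 385.6 kN.
Tension rupture (net): A_n = (207 − 2×24)×6 = 954 mm² (U = 1.0, A_e = A_n). φR_n = 0.75 × 450 × 954 = 322.0 kN.
Block shear: shear path 2×[46+3×66] = 2×244 mm, A_gv = 2928, A_nv = 2×(244 − 3.5×24)×6 = 1920 mm²; tension across gage: (58 − 1×24)×6 = 204 mm². R_n = min(0.6×450×1920, 0.6×345×2928) + 1.0×450×204 = min(518.4, 606.1) + 91.8 = 610.2 kN. φR_n = 0.75 × 610.2 = 457.7 kN.
Governing: min(1091.4, 753.3, 385.6, 322.0, 457.7) = 322.0 kN → net-section rupture.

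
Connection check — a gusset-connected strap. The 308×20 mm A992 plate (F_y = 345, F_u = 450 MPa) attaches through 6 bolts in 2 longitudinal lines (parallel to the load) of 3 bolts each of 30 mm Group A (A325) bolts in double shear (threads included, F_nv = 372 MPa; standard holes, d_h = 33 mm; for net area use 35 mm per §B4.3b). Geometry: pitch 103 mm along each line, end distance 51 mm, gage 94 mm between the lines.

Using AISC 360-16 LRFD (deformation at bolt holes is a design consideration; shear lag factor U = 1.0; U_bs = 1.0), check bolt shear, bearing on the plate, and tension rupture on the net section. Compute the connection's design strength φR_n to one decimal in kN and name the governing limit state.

1606.5 kN (net-section rupture governs)

Bolt shear: A_b = π(30)²/4 = 706.86 mm². φR_n = 0.75 × 372 × 706.86 × 6 × 2 = 2366.6 kN.
Bearing (20 mm plate, F_u = 450 MPa): end bolts L_c = 51 − 33/2 = 34.5, R_n = min(1.2×34.5×20×450, 2.4×30×20×450) = 372.6 kN/bolt; interior L_c = 103 − 33 = 70, R_n = 648 kN/bolt. φR_n = 0.75 × (2×372.6 + 4×648) = 2502.9 kN.
Tension rupture (net): A_n = (308 − 2×35)×20 = 4760 mm² (U = 1.0, A_e = A_n). φR_n = 0.75 × 450 × 4760 = 1606.5 kN.
Governing: min(2366.6, 2502.9, 1606.5) = 1606.5 kN → net-section rupture.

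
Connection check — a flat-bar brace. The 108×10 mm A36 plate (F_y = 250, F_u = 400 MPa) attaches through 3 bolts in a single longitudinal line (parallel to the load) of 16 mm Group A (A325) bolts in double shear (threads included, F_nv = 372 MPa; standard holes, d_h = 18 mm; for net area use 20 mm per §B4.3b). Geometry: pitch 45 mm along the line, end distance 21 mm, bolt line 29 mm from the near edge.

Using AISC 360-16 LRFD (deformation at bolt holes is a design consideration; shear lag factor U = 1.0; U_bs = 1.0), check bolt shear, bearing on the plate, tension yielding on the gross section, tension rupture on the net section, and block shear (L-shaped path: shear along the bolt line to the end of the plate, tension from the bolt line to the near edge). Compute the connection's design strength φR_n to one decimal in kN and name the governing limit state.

Bolt shear: A_b = π(16)²/4 = 201.06 mm². φR_n = 0.75 × 372 × 201.06 × 3 × 2 = 336.6 kN.
Bearing (10 mm plate, F_u = 400 MPa): end bolts L_c = 21 − 18/2 = 12, R_n = min(1.2×12×10×400, 2.4×16×10×400) = 57.6 kN/bolt; interior L_c = 45 − 18 = 27, R_n = 129.6 kN/bolt. φR_n = 0.75 × (1×57.6 + 2×129.6) = 237.6 kN.
Tension yield (gross): A_g = 108×10 = 1080 mm². φR_n = 0.90 × 250 × 1080 = 243.0 kN.
Tension rupture (net): A_n = (108 − 1×20)×10 = 880 mm² (U = 1.0, A_e = A_n). φR_n = 0.75 × 400 × 880 = 264.0 kN.
Block shear: shear path 1×[21+2×45] = 1×111 mm, A_gv = 1110, A_nv = 1×(111 − 2.5×20)×10 = 610 mm²; tension to near edge: (29 − 0.5×20)×10 = 190 mm². R_n = min(0.6×400×610, 0.6×250×1110) + 1.0×400×190 = min(146.4, 166.5) + 76 = 222.4 kN. φR_n = 0.75 × 222.4 = 166.8 kN.
Governing: min(336.6, 237.6, 243.0, 264.0, 166.8) = 166.8 kN → block shear.

166.8 kN (block shear governs)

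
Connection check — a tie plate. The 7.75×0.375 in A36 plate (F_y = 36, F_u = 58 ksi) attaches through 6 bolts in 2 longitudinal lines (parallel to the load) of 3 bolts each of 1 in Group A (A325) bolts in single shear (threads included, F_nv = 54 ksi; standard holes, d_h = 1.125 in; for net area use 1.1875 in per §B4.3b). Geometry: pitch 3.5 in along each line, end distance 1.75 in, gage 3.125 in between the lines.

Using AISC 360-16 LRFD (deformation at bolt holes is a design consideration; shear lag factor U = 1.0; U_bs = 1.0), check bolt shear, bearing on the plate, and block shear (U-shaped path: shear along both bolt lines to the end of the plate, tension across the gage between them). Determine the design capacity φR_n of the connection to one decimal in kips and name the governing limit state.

Bolt shear: A_b = π(1)²/4 = 0.7854 in². φR_n = 0.75 × 54 × 0.7854 × 6 × 1 = 190.9 kips.
Bearing (0.375 in plate, F_u = 58 ksi): end bolts L_c = 1.75 − 1.125/2 = 1.1875, R_n = min(1.2×1.1875×0.375×58, 2.4×1×0.375×58) = 30.994 kips/bolt; interior L_c = 3.5 − 1.125 = 2.375, R_n = 52.2 kips/bolt. φR_n = 0.75 × (2×30.994 + 4×52.2) = 203.1 kips.
Block shear: shear path 2×[1.75+2×3.5] = 2×8.75 in, A_gv = 6.5625, A_nv = 2×(8.75 − 2.5×1.1875)×0.375 = 4.3359 in²; tension across gage: (3.125 − 1×1.1875)×0.375 = 0.72656 in². R_n = min(0.6×58×4.3359, 0.6×36×6.5625) + 1.0×58×0.72656 = min(150.89, 141.75) + 42.14 = 183.89 kips. φR_n = 0.75 × 183.89 = 137.9 kips.
Governing: min(190.9, 203.1, 137.9) = 137.9 kips → block shear.

137.9 kips (block shear governs)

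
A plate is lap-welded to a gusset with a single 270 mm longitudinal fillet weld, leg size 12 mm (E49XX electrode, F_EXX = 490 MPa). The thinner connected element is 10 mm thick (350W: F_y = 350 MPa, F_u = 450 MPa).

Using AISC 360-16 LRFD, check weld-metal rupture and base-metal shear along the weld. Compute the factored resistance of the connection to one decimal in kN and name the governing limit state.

505.1 kN (weld metal governs)

Weld metal: throat = 0.707×12 = 8.484 mm, L = 270 mm. φR_n = 0.75 × 0.6 × 490 × 8.484 × 270 = 505.1 kN.
Base metal shear (10 mm plate): yield φR_n = 1.0×0.6×350×10×270 = 567.0 kN; rupture φR_n = 0.75×0.6×450×10×270 = 546.8 kN; take 546.8 kN (rupture).
Governing: min(505.1, 546.8) = 505.1 kN → weld metal.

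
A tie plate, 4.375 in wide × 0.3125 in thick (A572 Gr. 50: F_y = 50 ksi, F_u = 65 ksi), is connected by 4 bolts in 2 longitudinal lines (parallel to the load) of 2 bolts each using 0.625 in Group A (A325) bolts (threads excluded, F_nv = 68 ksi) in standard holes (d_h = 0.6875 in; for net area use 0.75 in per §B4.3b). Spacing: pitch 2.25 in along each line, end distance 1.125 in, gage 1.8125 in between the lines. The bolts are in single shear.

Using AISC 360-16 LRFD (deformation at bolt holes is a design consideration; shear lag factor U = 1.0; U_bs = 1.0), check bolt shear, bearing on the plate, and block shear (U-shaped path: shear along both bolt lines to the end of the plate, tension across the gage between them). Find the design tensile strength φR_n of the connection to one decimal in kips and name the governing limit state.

57.3 kips (block shear governs)

Bolt shear: A_b = π(0.625)²/4 = 0.3068 in². φR_n = 0.75 × 68 × 0.3068 × 4 × 1 = 62.6 kips.
Bearing (0.3125 in plate, F_u = 65 ksi): end bolts L_c = 1.125 − 0.6875/2 = 0.78125, R_n = min(1.2×0.78125×0.3125×65, 2.4×0.625×0.3125×65) = 19.043 kips/bolt; interior L_c = 2.25 − 0.6875 = 1.5625, R_n = 30.469 kips/bolt. φR_n = 0.75 × (2×19.043 + 2×30.469) = 74.3 kips.
Block shear: shear path 2×[1.125+1×2.25] = 2×3.375 in, A_gv = 2.1094, A_nv = 2×(3.375 − 1.5×0.75)×0.3125 = 1.4063 in²; tension across gage: (1.8125 − 1×0.75)×0.3125 = 0.33203 in². R_n = min(0.6×65×1.4063, 0.6×50×2.1094) + 1.0×65×0.33203 = min(54.846, 63.282) + 21.582 = 76.428 kips. φR_n = 0.75 × 76.428 = 57.3 kips.
Governing: min(62.6, 74.3, 57.3) = 57.3 kips → block shear.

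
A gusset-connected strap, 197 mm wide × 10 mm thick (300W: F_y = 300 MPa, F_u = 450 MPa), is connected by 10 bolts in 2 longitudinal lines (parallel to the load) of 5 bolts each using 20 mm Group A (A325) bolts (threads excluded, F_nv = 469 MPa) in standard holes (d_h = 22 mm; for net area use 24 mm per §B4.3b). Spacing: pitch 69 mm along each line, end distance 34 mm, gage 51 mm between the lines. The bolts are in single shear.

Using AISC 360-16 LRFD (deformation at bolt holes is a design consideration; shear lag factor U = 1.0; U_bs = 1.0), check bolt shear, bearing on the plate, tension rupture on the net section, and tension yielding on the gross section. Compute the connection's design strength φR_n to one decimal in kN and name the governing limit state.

Bolt shear: A_b = π(20)²/4 = 314.16 mm². φR_n = 0.75 × 469 × 314.16 × 10 × 1 = 1105.1 kN.
Bearing (10 mm plate, F_u = 450 MPa): end bolts L_c = 34 − 22/2 = 23, R_n = min(1.2×23×10×450, 2.4×20×10×450) = 124.2 kN/bolt; interior L_c = 69 − 22 = 47, R_n = 216 kN/bolt. φR_n = 0.75 × (2×124.2 + 8×216) = 1482.3 kN.
Tension rupture (net): A_n = (197 − 2×24)×10 = 1490 mm² (U = 1.0, A_e = A_n). φR_n = 0.75 × 450 × 1490 = 502.9 kN.
Tension yield (gross): A_g = 197×10 = 1970 mm². φR_n = 0.90 × 300 × 1970 = 531.9 kN.
Governing: min(1105.1, 1482.3, 502.9, 531.9) = 502.9 kN → net-section rupture.

502.9 kN (net-section rupture governs)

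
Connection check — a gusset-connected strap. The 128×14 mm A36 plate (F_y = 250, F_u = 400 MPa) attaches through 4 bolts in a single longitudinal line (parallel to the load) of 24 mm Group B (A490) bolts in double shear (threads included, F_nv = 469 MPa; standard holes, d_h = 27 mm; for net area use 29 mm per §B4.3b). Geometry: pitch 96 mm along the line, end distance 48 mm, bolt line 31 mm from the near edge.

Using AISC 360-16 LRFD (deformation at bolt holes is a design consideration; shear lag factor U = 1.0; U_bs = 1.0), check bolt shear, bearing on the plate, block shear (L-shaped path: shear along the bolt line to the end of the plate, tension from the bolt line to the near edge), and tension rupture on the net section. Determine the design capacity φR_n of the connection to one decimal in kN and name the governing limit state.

Bolt shear: A_b = π(24)²/4 = 452.39 mm². φR_n = 0.75 × 469 × 452.39 × 4 × 2 = 1273.0 kN.
Bearing (14 mm plate, F_u = 400 MPa): end bolts L_c = 48 − 27/2 = 34.5, R_n = min(1.2×34.5×14×400, 2.4×24×14×400) = 231.84 kN/bolt; interior L_c = 96 − 27 = 69, R_n = 322.56 kN/bolt. φR_n = 0.75 × (1×231.84 + 3×322.56) = 899.6 kN.
Block shear: shear path 1×[48+3×96] = 1×336 mm, A_gv = 4704, A_nv = 1×(336 − 3.5×29)×14 = 3283 mm²; tension to near edge: (31 − 0.5×29)×14 = 231 mm². R_n = min(0.6×400×3283, 0.6×250×4704) + 1.0×400×231 = min(787.92, 705.6) + 92.4 = 798 kN. φR_n = 0.75 × 798 = 598.5 kN.
Tension rupture (net): A_n = (128 − 1×29)×14 = 1386 mm² (U = 1.0, A_e = A_n). φR_n = 0.75 × 400 × 1386 = 415.8 kN.
Governing: min(1273.0, 899.6, 598.5, 415.8) = 415.8 kN → net-section rupture.

415.8 kN (net-section rupture governs)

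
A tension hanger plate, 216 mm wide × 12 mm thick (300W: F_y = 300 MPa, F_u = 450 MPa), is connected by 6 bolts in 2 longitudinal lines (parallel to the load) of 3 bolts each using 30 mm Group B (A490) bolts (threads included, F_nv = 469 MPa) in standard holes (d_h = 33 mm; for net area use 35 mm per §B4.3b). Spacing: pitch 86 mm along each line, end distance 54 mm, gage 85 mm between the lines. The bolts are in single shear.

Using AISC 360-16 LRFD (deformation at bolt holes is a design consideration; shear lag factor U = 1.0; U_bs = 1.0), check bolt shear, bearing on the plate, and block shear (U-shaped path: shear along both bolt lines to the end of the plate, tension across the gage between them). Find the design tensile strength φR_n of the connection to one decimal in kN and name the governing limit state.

Bolt shear: A_b = π(30)²/4 = 706.86 mm². φR_n = 0.75 × 469 × 706.86 × 6 × 1 = 1491.8 kN.
Bearing (12 mm plate, F_u = 450 MPa): end bolts L_c = 54 − 33/2 = 37.5, R_n = min(1.2×37.5×12×450, 2.4×30×12×450) = 243 kN/bolt; interior L_c = 86 − 33 = 53, R_n = 343.44 kN/bolt. φR_n = 0.75 × (2×243 + 4×343.44) = 1394.8 kN.
Block shear: shear path 2×[54+2×86] = 2×226 mm, A_gv = 5424, A_nv = 2×(226 − 2.5×35)×12 = 3324 mm²; tension across gage: (85 − 1×35)×12 = 600 mm². R_n = min(0.6×450×3324, 0.6×300×5424) + 1.0×450×600 = min(897.48, 976.32) + 270 = 1167.5 kN. φR_n = 0.75 × 1167.5 = 875.6 kN.
Governing: min(1491.8, 1394.8, 875.6) = 875.6 kN → block shear.

875.6 kN (block shear governs)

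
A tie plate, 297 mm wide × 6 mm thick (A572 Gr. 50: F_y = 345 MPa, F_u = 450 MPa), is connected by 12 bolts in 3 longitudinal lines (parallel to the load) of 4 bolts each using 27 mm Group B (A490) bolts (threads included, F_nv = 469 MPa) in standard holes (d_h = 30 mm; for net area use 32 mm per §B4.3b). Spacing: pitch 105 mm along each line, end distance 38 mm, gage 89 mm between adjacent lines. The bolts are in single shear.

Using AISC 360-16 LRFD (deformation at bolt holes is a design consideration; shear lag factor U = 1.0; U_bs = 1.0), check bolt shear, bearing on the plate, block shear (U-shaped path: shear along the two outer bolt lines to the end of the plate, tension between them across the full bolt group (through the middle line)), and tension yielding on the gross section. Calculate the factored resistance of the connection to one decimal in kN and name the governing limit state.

Bolt shear: A_b = π(27)²/4 = 572.56 mm². φR_n = 0.75 × 469 × 572.56 × 12 × 1 = 2416.8 kN.
Bearing (6 mm plate, F_u = 450 MPa): end bolts L_c = 38 − 30/2 = 23, R_n = min(1.2×23×6×450, 2.4×27×6×450) = 74.52 kN/bolt; interior L_c = 105 − 30 = 75, R_n = 174.96 kN/bolt. φR_n = 0.75 × (3×74.52 + 9×174.96) = 1348.7 kN.
Block shear: shear path 2×[38+3×105] = 2×353 mm, A_gv = 4236, A_nv = 2×(353 − 3.5×32)×6 = 2892 mm²; tension across gage: (178 − 2×32)×6 = 684 mm². R_n = min(0.6×450×2892, 0.6×345×4236) + 1.0×450×684 = min(780.84, 876.85) + 307.8 = 1088.6 kN. φR_n = 0.75 × 1088.6 = 816.5 kN.
Tension yield (gross): A_g = 297×6 = 1782 mm². φR_n = 0.90 × 345 × 1782 = 553.3 kN.
Governing: min(2416.8, 1348.7, 816.5, 553.3) = 553.3 kN → gross-section yield.

553.3 kN (gross-section yield governs)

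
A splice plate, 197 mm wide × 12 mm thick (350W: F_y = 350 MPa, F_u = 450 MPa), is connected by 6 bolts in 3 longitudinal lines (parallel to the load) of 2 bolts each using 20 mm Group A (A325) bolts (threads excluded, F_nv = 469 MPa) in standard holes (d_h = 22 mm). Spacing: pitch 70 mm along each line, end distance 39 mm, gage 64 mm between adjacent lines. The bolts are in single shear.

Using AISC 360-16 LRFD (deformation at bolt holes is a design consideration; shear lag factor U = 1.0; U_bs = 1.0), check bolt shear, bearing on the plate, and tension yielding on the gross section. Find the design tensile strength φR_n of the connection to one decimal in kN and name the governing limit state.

663.0 kN (bolt shear governs)

Bolt shear: A_b = π(20)²/4 = 314.16 mm². φR_n = 0.75 × 469 × 314.16 × 6 × 1 = 663.0 kN.
Bearing (12 mm plate, F_u = 450 MPa): end bolts L_c = 39 − 22/2 = 28, R_n = min(1.2×28×12×450, 2.4×20×12×450) = 181.44 kN/bolt; interior L_c = 70 − 22 = 48, R_n = 259.2 kN/bolt. φR_n = 0.75 × (3×181.44 + 3×259.2) = 991.4 kN.
Tension yield (gross): A_g = 197×12 = 2364 mm². φR_n = 0.90 × 350 × 2364 = 744.7 kN.
Governing: min(663.0, 991.4, 744.7) = 663.0 kN → bolt shear.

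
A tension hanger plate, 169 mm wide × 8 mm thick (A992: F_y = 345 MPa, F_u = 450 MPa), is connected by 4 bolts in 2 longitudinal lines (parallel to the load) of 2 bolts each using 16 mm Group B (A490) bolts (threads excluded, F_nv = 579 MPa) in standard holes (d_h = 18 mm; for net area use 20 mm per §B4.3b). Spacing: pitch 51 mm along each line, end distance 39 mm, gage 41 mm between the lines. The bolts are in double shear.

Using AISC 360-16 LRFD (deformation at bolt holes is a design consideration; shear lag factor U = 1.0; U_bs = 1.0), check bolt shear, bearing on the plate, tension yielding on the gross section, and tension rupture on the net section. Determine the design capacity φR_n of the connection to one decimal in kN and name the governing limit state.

348.3 kN (net-section rupture governs)

Bolt shear: A_b = π(16)²/4 = 201.06 mm². φR_n = 0.75 × 579 × 201.06 × 4 × 2 = 698.5 kN.
Bearing (8 mm plate, F_u = 450 MPa): end bolts L_c = 39 − 18/2 = 30, R_n = min(1.2×30×8×450, 2.4×16×8×450) = 129.6 kN/bolt; interior L_c = 51 − 18 = 33, R_n = 138.24 kN/bolt. φR_n = 0.75 × (2×129.6 + 2×138.24) = 401.8 kN.
Tension yield (gross): A_g = 169×8 = 1352 mm². φR_n = 0.90 × 345 × 1352 = 419.8 kN.
Tension rupture (net): A_n = (169 − 2×20)×8 = 1032 mm² (U = 1.0, A_e = A_n). φR_n = 0.75 × 450 × 1032 = 348.3 kN.
Governing: min(698.5, 401.8, 419.8, 348.3) = 348.3 kN → net-section rupture.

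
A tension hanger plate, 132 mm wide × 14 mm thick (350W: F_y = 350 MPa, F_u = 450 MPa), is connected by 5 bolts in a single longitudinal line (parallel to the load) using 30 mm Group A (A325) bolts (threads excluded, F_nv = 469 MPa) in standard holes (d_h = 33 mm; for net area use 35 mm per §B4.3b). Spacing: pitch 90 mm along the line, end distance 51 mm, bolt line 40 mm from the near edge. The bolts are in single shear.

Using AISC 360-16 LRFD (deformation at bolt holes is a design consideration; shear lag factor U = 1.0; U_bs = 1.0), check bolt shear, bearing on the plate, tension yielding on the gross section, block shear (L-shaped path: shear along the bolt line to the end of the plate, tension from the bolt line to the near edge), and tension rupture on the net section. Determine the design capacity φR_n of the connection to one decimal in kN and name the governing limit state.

Bolt shear: A_b = π(30)²/4 = 706.86 mm². φR_n = 0.75 × 469 × 706.86 × 5 × 1 = 1243.2 kN.
Bearing (14 mm plate, F_u = 450 MPa): end bolts L_c = 51 − 33/2 = 34.5, R_n = min(1.2×34.5×14×450, 2.4×30×14×450) = 260.82 kN/bolt; interior L_c = 90 − 33 = 57, R_n = 430.92 kN/bolt. φR_n = 0.75 × (1×260.82 + 4×430.92) = 1488.4 kN.
Tension yield (gross): A_g = 132×14 = 1848 mm². φR_n = 0.90 × 350 × 1848 = 582.1 kN.
Block shear: shear path 1×[51+4×90] = 1×411 mm, A_gv = 5754, A_nv = 1×(411 − 4.5×35)×14 = 3549 mm²; tension to near edge: (40 − 0.5×35)×14 = 315 mm². R_n = min(0.6×450×3549, 0.6×350×5754) + 1.0×450×315 = min(958.23, 1208.3) + 141.75 = 1100 kN. φR_n = 0.75 × 1100 = 825.0 kN.
Tension rupture (net): A_n = (132 − 1×35)×14 = 1358 mm² (U = 1.0, A_e = A_n). φR_n = 0.75 × 450 × 1358 = 458.3 kN.
Governing: min(1243.2, 1488.4, 582.1, 825.0, 458.3) = 458.3 kN → net-section rupture.

458.3 kN (net-section rupture governs)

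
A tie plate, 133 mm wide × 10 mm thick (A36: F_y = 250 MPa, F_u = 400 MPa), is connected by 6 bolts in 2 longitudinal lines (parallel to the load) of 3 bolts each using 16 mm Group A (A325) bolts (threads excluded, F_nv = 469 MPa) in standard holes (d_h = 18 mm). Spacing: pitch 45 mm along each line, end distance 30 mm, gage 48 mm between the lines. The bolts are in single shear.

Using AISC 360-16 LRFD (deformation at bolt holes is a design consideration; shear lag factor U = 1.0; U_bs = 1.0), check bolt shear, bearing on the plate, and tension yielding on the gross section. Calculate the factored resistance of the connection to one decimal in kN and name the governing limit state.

Bolt shear: A_b = π(16)²/4 = 201.06 mm². φR_n = 0.75 × 469 × 201.06 × 6 × 1 = 424.3 kN.
Bearing (10 mm plate, F_u = 400 MPa): end bolts L_c = 30 − 18/2 = 21, R_n = min(1.2×21×10×400, 2.4×16×10×400) = 100.8 kN/bolt; interior L_c = 45 − 18 = 27, R_n = 129.6 kN/bolt. φR_n = 0.75 × (2×100.8 + 4×129.6) = 540.0 kN.
Tension yield (gross): A_g = 133×10 = 1330 mm². φR_n = 0.90 × 250 × 1330 = 299.3 kN.
Governing: min(424.3, 540.0, 299.3) = 299.3 kN → gross-section yield.

299.3 kN (gross-section yield governs)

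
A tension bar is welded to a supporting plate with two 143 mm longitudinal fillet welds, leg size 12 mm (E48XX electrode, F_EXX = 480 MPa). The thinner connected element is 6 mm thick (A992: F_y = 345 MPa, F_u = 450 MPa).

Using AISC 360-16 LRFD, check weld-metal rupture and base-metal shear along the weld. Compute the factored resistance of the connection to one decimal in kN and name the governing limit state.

347.5 kN (base-metal shear governs)

Weld metal: throat = 0.707×12 = 8.484 mm, L = 2×143 = 286 mm. φR_n = 0.75 × 0.6 × 480 × 8.484 × 286 = 524.1 kN.
Base metal shear (6 mm plate): yield φR_n = 1.0×0.6×345×6×286 = 355.2 kN; rupture φR_n = 0.75×0.6×450×6×286 = 347.5 kN; take 347.5 kN (rupture).
Governing: min(524.1, 347.5) = 347.5 kN → base-metal shear.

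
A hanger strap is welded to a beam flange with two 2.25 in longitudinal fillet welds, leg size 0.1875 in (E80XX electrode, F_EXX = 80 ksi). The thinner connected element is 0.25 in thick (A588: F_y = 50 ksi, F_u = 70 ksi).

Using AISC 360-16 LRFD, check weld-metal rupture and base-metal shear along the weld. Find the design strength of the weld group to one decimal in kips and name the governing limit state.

Weld metal: throat = 0.707×0.1875 = 0.13256 in, L = 2×2.25 = 4.5 in. φR_n = 0.75 × 0.6 × 80 × 0.13256 × 4.5 = 21.5 kips.
Base metal shear (0.25 in plate): yield φR_n = 1.0×0.6×50×0.25×4.5 = 33.8 kips; rupture φR_n = 0.75×0.6×70×0.25×4.5 = 35.4 kips; take 33.8 kips (yield).
Governing: min(21.5, 33.8) = 21.5 kips → weld metal.

21.5 kips (weld metal governs)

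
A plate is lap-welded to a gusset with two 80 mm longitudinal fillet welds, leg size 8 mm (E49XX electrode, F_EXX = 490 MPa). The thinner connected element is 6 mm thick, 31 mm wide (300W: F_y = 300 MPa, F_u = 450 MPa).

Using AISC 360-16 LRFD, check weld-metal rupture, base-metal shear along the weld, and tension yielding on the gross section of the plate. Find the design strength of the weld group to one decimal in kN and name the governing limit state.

Weld metal: throat = 0.707×8 = 5.656 mm, L = 2×80 = 160 mm. φR_n = 0.75 × 0.6 × 490 × 5.656 × 160 = 199.5 kN.
Base metal shear (6 mm plate): yield φR_n = 1.0×0.6×300×6×160 = 172.8 kN; rupture φR_n = 0.75×0.6×450×6×160 = 194.4 kN; take 172.8 kN (yield).
Tension yield (gross): A_g = 31×6 = 186 mm². φR_n = 0.90 × 300 × 186 = 50.2 kN.
Governing: min(199.5, 172.8, 50.2) = 50.2 kN → gross-section yield.

50.2 kN (gross-section yield governs)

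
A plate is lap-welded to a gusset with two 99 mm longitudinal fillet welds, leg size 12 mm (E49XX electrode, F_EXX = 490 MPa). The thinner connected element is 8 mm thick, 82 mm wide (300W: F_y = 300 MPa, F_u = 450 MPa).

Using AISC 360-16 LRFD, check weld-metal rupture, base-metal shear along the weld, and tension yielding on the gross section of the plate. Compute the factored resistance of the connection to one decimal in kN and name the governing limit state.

177.1 kN (gross-section yield governs)

Weld metal: throat = 0.707×12 = 8.484 mm, L = 2×99 = 198 mm. φR_n = 0.75 × 0.6 × 490 × 8.484 × 198 = 370.4 kN.
Base metal shear (8 mm plate): yield φR_n = 1.0×0.6×300×8×198 = 285.1 kN; rupture φR_n = 0.75×0.6×450×8×198 = 320.8 kN; take 285.1 kN (yield).
Tension yield (gross): A_g = 82×8 = 656 mm². φR_n = 0.90 × 300 × 656 = 177.1 kN.
Governing: min(370.4, 285.1, 177.1) = 177.1 kN → gross-section yield.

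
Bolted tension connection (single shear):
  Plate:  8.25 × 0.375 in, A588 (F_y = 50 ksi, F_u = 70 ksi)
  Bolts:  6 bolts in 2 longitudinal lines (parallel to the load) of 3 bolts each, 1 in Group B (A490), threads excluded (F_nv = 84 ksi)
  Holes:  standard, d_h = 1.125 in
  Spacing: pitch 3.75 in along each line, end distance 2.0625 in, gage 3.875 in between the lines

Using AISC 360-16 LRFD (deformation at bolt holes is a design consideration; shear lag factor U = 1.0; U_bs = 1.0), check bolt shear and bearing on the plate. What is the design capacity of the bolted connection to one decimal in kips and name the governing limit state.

Bolt shear: A_b = π(1)²/4 = 0.7854 in². φR_n = 0.75 × 84 × 0.7854 × 6 × 1 = 296.9 kips.
Bearing (0.375 in plate, F_u = 70 ksi): end bolts L_c = 2.0625 − 1.125/2 = 1.5, R_n = min(1.2×1.5×0.375×70, 2.4×1×0.375×70) = 47.25 kips/bolt; interior L_c = 3.75 − 1.125 = 2.625, R_n = 63 kips/bolt. φR_n = 0.75 × (2×47.25 + 4×63) = 259.9 kips.
Governing: min(296.9, 259.9) = 259.9 kips → bearing.

259.9 kips (bearing governs)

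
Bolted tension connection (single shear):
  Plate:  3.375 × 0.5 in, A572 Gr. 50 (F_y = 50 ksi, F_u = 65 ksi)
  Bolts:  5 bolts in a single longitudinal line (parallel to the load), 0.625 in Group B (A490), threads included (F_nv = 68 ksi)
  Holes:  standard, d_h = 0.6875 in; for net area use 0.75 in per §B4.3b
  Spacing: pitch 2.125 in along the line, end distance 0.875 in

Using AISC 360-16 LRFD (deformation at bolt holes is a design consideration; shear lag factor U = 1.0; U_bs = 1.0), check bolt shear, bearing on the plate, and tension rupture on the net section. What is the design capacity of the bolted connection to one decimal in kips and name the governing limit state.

Bolt shear: A_b = π(0.625)²/4 = 0.3068 in². φR_n = 0.75 × 68 × 0.3068 × 5 × 1 = 78.2 kips.
Bearing (0.5 in plate, F_u = 65 ksi): end bolts L_c = 0.875 − 0.6875/2 = 0.53125, R_n = min(1.2×0.53125×0.5×65, 2.4×0.625×0.5×65) = 20.719 kips/bolt; interior L_c = 2.125 − 0.6875 = 1.4375, R_n = 48.75 kips/bolt. φR_n = 0.75 × (1×20.719 + 4×48.75) = 161.8 kips.
Tension rupture (net): A_n = (3.375 − 1×0.75)×0.5 = 1.3125 in² (U = 1.0, A_e = A_n). φR_n = 0.75 × 65 × 1.3125 = 64.0 kips.
Governing: min(78.2, 161.8, 64.0) = 64.0 kips → net-section rupture.

64.0 kips (net-section rupture governs)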